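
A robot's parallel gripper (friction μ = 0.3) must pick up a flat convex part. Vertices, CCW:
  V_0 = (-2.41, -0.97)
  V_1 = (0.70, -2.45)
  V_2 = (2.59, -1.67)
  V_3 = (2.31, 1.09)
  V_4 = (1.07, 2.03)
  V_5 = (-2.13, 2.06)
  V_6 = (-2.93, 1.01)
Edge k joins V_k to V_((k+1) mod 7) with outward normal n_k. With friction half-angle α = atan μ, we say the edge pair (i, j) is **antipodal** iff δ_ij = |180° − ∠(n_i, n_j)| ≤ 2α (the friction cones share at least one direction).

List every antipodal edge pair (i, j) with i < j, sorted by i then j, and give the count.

count = 5; pairs: (0,3), (0,4), (1,4), (1,5), (2,6)

α = atan 0.3 = 16.70°;  2α = 33.40°
n_0 = (-0.4297, -0.9030)
n_1 = (+0.3815, -0.9244)
n_2 = (+0.9949, +0.1009)
n_3 = (+0.6041, +0.7969)
n_4 = (+0.0094, +1.0000)
n_5 = (-0.7954, +0.6060)
n_6 = (-0.9672, -0.2540)
  (0,1): δ = 132.13°  ·
  (0,2): δ = 58.76°  ·
  (0,3): δ = 11.72°  ✓
  (0,4): δ = 24.91°  ✓
  (0,5): δ = 78.15°  ·
  (0,6): δ = 130.16°  ·
  (1,2): δ = 106.63°  ·
  (1,3): δ = 59.59°  ·
  (1,4): δ = 22.96°  ✓
  (1,5): δ = 30.27°  ✓
  (1,6): δ = 82.29°  ·
  (2,3): δ = 132.96°  ·
  (2,4): δ = 96.33°  ·
  (2,5): δ = 43.10°  ·
  (2,6): δ = 8.92°  ✓
  (3,4): δ = 143.37°  ·
  (3,5): δ = 90.14°  ·
  (3,6): δ = 38.12°  ·
  (4,5): δ = 126.77°  ·
  (4,6): δ = 74.75°  ·
  (5,6): δ = 127.98°  ·
antipodal pairs: 5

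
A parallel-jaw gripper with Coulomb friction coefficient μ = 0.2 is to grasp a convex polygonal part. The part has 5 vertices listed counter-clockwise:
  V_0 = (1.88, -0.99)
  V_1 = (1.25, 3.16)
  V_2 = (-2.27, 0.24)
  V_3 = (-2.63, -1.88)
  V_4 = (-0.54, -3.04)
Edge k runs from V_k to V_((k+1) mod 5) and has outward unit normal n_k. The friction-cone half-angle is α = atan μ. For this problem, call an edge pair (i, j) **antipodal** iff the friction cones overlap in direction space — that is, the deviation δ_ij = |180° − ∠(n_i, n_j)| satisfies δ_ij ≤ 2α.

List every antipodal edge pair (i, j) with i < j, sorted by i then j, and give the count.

α = atan 0.2 = 11.31°;  2α = 22.62°
n_0 = (+0.9887, +0.1501)
n_1 = (-0.6385, +0.7697)
n_2 = (-0.9859, +0.1674)
n_3 = (-0.4853, -0.8744)
n_4 = (+0.6464, -0.7630)
  (0,1): δ = 58.95°  ·
  (0,2): δ = 18.27°  ✓
  (0,3): δ = 52.34°  ·
  (0,4): δ = 121.64°  ·
  (1,2): δ = 139.31°  ·
  (1,3): δ = 68.71°  ·
  (1,4): δ = 0.59°  ✓
  (2,3): δ = 109.39°  ·
  (2,4): δ = 40.09°  ·
  (3,4): δ = 110.70°  ·
antipodal pairs: 2

count = 2; pairs: (0,2), (1,4)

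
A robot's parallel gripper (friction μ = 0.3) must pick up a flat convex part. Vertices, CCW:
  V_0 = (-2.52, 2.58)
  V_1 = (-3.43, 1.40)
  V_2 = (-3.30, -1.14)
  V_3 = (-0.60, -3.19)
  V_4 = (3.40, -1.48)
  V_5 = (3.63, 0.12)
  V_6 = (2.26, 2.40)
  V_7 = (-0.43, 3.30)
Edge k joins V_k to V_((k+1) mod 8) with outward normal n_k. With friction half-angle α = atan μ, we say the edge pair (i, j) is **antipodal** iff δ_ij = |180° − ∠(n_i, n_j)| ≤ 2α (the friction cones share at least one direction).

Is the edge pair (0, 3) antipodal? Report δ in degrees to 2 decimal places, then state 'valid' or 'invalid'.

δ = 29.21°, valid

α = atan 0.3 = 16.70°;  2α = 33.40°
edge 0: e_0 = (-0.91, -1.18);  n_0 = (-0.7919, +0.6107)
edge 3: e_3 = (+4.00, +1.71);  n_3 = (+0.3931, -0.9195)
∠(n_0, n_3) = 150.79°
δ = |180° − 150.79°| = 29.21°
29.21° ≤ 2α = 33.40°  →  valid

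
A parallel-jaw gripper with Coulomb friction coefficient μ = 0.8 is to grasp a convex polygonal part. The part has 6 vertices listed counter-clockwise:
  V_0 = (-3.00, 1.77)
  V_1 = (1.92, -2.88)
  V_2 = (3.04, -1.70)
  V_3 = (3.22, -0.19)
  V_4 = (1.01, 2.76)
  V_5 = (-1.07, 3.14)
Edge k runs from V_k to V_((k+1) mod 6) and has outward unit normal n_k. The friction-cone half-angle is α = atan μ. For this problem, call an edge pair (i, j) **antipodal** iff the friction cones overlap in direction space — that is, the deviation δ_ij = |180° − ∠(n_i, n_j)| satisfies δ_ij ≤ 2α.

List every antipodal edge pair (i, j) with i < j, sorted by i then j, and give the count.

α = atan 0.8 = 38.66°;  2α = 77.32°
n_0 = (-0.6869, -0.7268)
n_1 = (+0.7253, -0.6884)
n_2 = (+0.9930, -0.1184)
n_3 = (+0.8003, +0.5996)
n_4 = (+0.1797, +0.9837)
n_5 = (-0.5788, +0.8154)
  (0,1): δ = 90.12°  ·
  (0,2): δ = 53.41°  ✓
  (0,3): δ = 9.78°  ✓
  (0,4): δ = 33.03°  ✓
  (0,5): δ = 78.75°  ·
  (1,2): δ = 143.29°  ·
  (1,3): δ = 99.66°  ·
  (1,4): δ = 56.85°  ✓
  (1,5): δ = 11.13°  ✓
  (2,3): δ = 136.36°  ·
  (2,4): δ = 93.56°  ·
  (2,5): δ = 47.83°  ✓
  (3,4): δ = 137.19°  ·
  (3,5): δ = 91.47°  ·
  (4,5): δ = 134.28°  ·
antipodal pairs: 6

count = 6; pairs: (0,2), (0,3), (0,4), (1,4), (1,5), (2,5)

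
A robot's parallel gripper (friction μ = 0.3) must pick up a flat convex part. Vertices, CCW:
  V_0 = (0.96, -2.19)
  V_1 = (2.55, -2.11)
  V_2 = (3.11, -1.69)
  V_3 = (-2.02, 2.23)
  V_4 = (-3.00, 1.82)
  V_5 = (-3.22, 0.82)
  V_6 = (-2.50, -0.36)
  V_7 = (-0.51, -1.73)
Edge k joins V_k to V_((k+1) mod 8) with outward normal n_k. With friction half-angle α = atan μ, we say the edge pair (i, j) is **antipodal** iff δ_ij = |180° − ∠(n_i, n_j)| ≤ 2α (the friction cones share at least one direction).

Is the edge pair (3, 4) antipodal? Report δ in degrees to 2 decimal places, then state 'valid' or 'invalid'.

α = atan 0.3 = 16.70°;  2α = 33.40°
edge 3: e_3 = (-0.98, -0.41);  n_3 = (-0.3860, +0.9225)
edge 4: e_4 = (-0.22, -1.00);  n_4 = (-0.9766, +0.2149)
∠(n_3, n_4) = 54.89°
δ = |180° − 54.89°| = 125.11°
125.11° > 2α = 33.40°  →  invalid

δ = 125.11°, invalid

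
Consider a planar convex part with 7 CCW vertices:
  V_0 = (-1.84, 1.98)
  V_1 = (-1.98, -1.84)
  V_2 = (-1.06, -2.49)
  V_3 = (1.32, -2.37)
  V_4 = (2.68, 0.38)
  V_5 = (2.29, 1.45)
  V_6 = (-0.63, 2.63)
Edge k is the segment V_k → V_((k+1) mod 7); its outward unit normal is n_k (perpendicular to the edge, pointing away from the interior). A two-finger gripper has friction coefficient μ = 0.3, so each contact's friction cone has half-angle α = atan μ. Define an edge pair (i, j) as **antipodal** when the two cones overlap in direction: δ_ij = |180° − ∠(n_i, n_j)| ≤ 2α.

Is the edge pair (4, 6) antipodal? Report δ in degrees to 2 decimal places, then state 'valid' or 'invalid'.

δ = 81.78°, invalid

α = atan 0.3 = 16.70°;  2α = 33.40°
edge 4: e_4 = (-0.39, +1.07);  n_4 = (+0.9395, +0.3424)
edge 6: e_6 = (-1.21, -0.65);  n_6 = (-0.4732, +0.8809)
∠(n_4, n_6) = 98.22°
δ = |180° − 98.22°| = 81.78°
81.78° > 2α = 33.40°  →  invalid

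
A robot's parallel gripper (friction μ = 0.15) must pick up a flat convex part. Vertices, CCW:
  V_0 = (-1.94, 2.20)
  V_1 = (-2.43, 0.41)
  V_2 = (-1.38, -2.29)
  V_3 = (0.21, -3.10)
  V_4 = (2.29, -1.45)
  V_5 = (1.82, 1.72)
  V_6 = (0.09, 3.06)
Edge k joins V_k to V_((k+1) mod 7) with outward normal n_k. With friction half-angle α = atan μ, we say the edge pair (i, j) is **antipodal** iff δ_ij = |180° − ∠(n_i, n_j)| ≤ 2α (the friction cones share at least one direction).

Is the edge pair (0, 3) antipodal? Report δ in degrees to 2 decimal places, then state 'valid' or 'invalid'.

α = atan 0.15 = 8.53°;  2α = 17.06°
edge 0: e_0 = (-0.49, -1.79);  n_0 = (-0.9645, +0.2640)
edge 3: e_3 = (+2.08, +1.65);  n_3 = (+0.6215, -0.7834)
∠(n_0, n_3) = 143.73°
δ = |180° − 143.73°| = 36.27°
36.27° > 2α = 17.06°  →  invalid

δ = 36.27°, invalid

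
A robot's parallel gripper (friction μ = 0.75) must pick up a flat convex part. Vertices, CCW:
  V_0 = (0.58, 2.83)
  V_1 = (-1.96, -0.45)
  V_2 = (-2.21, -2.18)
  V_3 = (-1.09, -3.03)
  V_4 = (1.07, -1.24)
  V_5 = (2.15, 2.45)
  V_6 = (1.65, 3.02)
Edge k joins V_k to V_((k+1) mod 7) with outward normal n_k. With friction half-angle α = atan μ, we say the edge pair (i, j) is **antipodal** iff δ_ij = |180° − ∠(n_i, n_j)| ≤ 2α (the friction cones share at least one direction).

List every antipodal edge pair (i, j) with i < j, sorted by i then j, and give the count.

count = 10; pairs: (0,3), (0,4), (1,3), (1,4), (1,5), (2,4), (2,5), (2,6), (3,6), (4,6)

α = atan 0.75 = 36.87°;  2α = 73.74°
n_0 = (-0.7906, +0.6123)
n_1 = (-0.9897, +0.1430)
n_2 = (-0.6045, -0.7966)
n_3 = (+0.6381, -0.7700)
n_4 = (+0.9597, -0.2809)
n_5 = (+0.7518, +0.6594)
n_6 = (-0.1748, +0.9846)
  (0,1): δ = 150.47°  ·
  (0,2): δ = 89.44°  ·
  (0,3): δ = 12.60°  ✓
  (0,4): δ = 21.44°  ✓
  (0,5): δ = 79.01°  ·
  (0,6): δ = 137.82°  ·
  (1,2): δ = 118.97°  ·
  (1,3): δ = 42.13°  ✓
  (1,4): δ = 8.09°  ✓
  (1,5): δ = 49.48°  ✓
  (1,6): δ = 108.29°  ·
  (2,3): δ = 103.16°  ·
  (2,4): δ = 69.12°  ✓
  (2,5): δ = 11.55°  ✓
  (2,6): δ = 47.26°  ✓
  (3,4): δ = 145.96°  ·
  (3,5): δ = 88.39°  ·
  (3,6): δ = 29.58°  ✓
  (4,5): δ = 122.43°  ·
  (4,6): δ = 63.62°  ✓
  (5,6): δ = 121.19°  ·
antipodal pairs: 10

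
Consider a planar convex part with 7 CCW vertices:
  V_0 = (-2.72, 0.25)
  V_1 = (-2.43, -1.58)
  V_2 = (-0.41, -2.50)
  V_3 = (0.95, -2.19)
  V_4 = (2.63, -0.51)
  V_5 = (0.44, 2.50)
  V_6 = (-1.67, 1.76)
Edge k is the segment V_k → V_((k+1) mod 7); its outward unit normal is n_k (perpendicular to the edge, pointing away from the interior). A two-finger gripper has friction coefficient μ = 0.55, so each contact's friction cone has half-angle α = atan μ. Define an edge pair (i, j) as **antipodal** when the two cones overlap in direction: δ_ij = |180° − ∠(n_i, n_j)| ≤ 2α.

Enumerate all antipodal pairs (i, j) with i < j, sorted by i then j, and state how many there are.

count = 8; pairs: (0,3), (0,4), (1,4), (1,5), (2,5), (2,6), (3,5), (3,6)

α = atan 0.55 = 28.81°;  2α = 57.62°
n_0 = (-0.9877, -0.1565)
n_1 = (-0.4145, -0.9101)
n_2 = (+0.2222, -0.9750)
n_3 = (+0.7071, -0.7071)
n_4 = (+0.8086, +0.5883)
n_5 = (-0.3309, +0.9436)
n_6 = (-0.8210, +0.5709)
  (0,1): δ = 123.49°  ·
  (0,2): δ = 86.16°  ·
  (0,3): δ = 54.00°  ✓
  (0,4): δ = 27.03°  ✓
  (0,5): δ = 100.32°  ·
  (0,6): δ = 136.18°  ·
  (1,2): δ = 142.67°  ·
  (1,3): δ = 110.51°  ·
  (1,4): δ = 29.47°  ✓
  (1,5): δ = 43.81°  ✓
  (1,6): δ = 79.67°  ·
  (2,3): δ = 147.84°  ·
  (2,4): δ = 66.80°  ·
  (2,5): δ = 6.49°  ✓
  (2,6): δ = 42.35°  ✓
  (3,4): δ = 98.96°  ·
  (3,5): δ = 25.67°  ✓
  (3,6): δ = 10.19°  ✓
  (4,5): δ = 106.71°  ·
  (4,6): δ = 70.85°  ·
  (5,6): δ = 144.14°  ·
antipodal pairs: 8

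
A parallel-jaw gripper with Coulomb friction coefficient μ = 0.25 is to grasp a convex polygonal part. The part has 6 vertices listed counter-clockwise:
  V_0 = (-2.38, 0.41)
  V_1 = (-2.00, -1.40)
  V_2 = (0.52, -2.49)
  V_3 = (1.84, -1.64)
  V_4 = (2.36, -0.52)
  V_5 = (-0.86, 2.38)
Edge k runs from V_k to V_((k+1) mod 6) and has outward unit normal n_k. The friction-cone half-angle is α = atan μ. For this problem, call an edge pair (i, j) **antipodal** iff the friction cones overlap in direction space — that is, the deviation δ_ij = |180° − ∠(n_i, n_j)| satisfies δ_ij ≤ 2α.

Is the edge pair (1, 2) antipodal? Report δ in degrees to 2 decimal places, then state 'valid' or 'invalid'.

α = atan 0.25 = 14.04°;  2α = 28.07°
edge 1: e_1 = (+2.52, -1.09);  n_1 = (-0.3970, -0.9178)
edge 2: e_2 = (+1.32, +0.85);  n_2 = (+0.5414, -0.8408)
∠(n_1, n_2) = 56.17°
δ = |180° − 56.17°| = 123.83°
123.83° > 2α = 28.07°  →  invalid

δ = 123.83°, invalid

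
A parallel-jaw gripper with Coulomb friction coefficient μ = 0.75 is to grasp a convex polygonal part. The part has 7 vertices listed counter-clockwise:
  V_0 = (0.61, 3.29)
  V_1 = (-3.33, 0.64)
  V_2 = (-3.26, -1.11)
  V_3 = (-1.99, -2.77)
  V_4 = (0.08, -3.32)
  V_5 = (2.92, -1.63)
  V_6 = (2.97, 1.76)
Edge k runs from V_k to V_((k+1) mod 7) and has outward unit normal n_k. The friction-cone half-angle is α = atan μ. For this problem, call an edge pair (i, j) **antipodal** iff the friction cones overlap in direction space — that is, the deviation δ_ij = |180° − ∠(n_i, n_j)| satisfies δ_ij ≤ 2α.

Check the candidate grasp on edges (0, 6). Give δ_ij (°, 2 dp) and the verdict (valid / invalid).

δ = 113.12°, invalid

α = atan 0.75 = 36.87°;  2α = 73.74°
edge 0: e_0 = (-3.94, -2.65);  n_0 = (-0.5581, +0.8298)
edge 6: e_6 = (-2.36, +1.53);  n_6 = (+0.5440, +0.8391)
∠(n_0, n_6) = 66.88°
δ = |180° − 66.88°| = 113.12°
113.12° > 2α = 73.74°  →  invalid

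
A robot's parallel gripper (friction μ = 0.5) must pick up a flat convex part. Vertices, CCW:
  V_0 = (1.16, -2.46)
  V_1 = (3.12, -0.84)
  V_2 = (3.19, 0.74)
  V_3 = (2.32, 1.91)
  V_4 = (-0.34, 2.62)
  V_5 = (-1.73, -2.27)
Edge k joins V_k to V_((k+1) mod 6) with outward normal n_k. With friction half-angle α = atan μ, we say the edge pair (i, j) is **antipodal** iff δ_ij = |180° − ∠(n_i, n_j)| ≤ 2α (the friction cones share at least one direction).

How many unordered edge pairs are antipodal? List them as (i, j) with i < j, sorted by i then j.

α = atan 0.5 = 26.57°;  2α = 53.13°
n_0 = (+0.6371, -0.7708)
n_1 = (+0.9990, -0.0443)
n_2 = (+0.8025, +0.5967)
n_3 = (+0.2579, +0.9662)
n_4 = (-0.9619, +0.2734)
n_5 = (-0.0656, -0.9978)
  (0,1): δ = 132.11°  ·
  (0,2): δ = 92.94°  ·
  (0,3): δ = 54.52°  ·
  (0,4): δ = 34.56°  ✓
  (0,5): δ = 136.66°  ·
  (1,2): δ = 140.83°  ·
  (1,3): δ = 102.41°  ·
  (1,4): δ = 13.33°  ✓
  (1,5): δ = 88.78°  ·
  (2,3): δ = 141.58°  ·
  (2,4): δ = 52.50°  ✓
  (2,5): δ = 49.60°  ✓
  (3,4): δ = 90.92°  ·
  (3,5): δ = 11.18°  ✓
  (4,5): δ = 77.89°  ·
antipodal pairs: 5

count = 5; pairs: (0,4), (1,4), (2,4), (2,5), (3,5)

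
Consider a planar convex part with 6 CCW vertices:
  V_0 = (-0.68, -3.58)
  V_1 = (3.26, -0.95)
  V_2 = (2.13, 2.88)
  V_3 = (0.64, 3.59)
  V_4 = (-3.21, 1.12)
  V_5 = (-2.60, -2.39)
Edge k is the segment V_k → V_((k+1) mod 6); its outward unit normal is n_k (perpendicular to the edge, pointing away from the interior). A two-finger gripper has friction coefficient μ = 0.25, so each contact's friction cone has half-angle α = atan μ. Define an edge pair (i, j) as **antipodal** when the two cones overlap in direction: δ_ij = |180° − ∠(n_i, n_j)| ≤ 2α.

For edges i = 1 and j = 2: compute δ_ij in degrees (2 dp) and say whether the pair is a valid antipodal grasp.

δ = 131.92°, invalid

α = atan 0.25 = 14.04°;  2α = 28.07°
edge 1: e_1 = (-1.13, +3.83);  n_1 = (+0.9591, +0.2830)
edge 2: e_2 = (-1.49, +0.71);  n_2 = (+0.4302, +0.9027)
∠(n_1, n_2) = 48.08°
δ = |180° − 48.08°| = 131.92°
131.92° > 2α = 28.07°  →  invalid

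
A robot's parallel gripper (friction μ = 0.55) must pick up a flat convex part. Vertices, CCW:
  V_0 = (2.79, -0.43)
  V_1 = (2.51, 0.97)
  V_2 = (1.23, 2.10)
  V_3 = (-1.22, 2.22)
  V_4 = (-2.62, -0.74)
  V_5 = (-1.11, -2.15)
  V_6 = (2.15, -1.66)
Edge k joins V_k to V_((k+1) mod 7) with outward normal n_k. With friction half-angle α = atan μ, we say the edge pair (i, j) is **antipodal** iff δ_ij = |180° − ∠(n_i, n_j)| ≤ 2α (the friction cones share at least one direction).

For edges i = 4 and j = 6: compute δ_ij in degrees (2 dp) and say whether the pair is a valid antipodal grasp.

α = atan 0.55 = 28.81°;  2α = 57.62°
edge 4: e_4 = (+1.51, -1.41);  n_4 = (-0.6825, -0.7309)
edge 6: e_6 = (+0.64, +1.23);  n_6 = (+0.8871, -0.4616)
∠(n_4, n_6) = 105.55°
δ = |180° − 105.55°| = 74.45°
74.45° > 2α = 57.62°  →  invalid

δ = 74.45°, invalid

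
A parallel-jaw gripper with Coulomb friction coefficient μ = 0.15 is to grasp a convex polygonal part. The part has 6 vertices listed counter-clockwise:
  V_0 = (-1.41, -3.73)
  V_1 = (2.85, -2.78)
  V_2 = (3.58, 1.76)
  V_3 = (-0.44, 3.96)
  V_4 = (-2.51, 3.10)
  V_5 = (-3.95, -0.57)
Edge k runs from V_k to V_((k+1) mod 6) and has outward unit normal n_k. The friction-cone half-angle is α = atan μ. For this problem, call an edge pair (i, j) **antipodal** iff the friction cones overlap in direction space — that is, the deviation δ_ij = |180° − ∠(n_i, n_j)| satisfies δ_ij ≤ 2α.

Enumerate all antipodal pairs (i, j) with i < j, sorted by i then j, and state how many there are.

count = 2; pairs: (0,3), (1,4)

α = atan 0.15 = 8.53°;  2α = 17.06°
n_0 = (+0.2177, -0.9760)
n_1 = (+0.9873, -0.1588)
n_2 = (+0.4801, +0.8772)
n_3 = (-0.3837, +0.9235)
n_4 = (-0.9309, +0.3653)
n_5 = (-0.7794, -0.6265)
  (0,1): δ = 111.71°  ·
  (0,2): δ = 41.26°  ·
  (0,3): δ = 9.99°  ✓
  (0,4): δ = 56.00°  ·
  (0,5): δ = 116.22°  ·
  (1,2): δ = 109.56°  ·
  (1,3): δ = 58.30°  ·
  (1,4): δ = 12.29°  ✓
  (1,5): δ = 47.93°  ·
  (2,3): δ = 128.75°  ·
  (2,4): δ = 82.73°  ·
  (2,5): δ = 22.52°  ·
  (3,4): δ = 133.98°  ·
  (3,5): δ = 73.77°  ·
  (4,5): δ = 119.78°  ·
antipodal pairs: 2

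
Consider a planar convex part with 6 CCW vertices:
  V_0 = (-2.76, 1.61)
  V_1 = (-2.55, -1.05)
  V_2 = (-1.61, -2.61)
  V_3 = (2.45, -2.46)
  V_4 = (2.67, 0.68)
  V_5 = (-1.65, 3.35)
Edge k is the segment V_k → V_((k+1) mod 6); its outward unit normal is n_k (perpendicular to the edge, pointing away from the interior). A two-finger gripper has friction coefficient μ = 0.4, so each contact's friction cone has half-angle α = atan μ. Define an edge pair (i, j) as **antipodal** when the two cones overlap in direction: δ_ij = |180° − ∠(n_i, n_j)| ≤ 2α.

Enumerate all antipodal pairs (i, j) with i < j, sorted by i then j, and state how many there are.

α = atan 0.4 = 21.80°;  2α = 43.60°
n_0 = (-0.9969, -0.0787)
n_1 = (-0.8565, -0.5161)
n_2 = (+0.0369, -0.9993)
n_3 = (+0.9976, -0.0699)
n_4 = (+0.5257, +0.8506)
n_5 = (-0.8431, +0.5378)
  (0,1): δ = 153.44°  ·
  (0,2): δ = 92.40°  ·
  (0,3): δ = 8.52°  ✓
  (0,4): δ = 53.77°  ·
  (0,5): δ = 142.95°  ·
  (1,2): δ = 118.96°  ·
  (1,3): δ = 35.08°  ✓
  (1,4): δ = 27.21°  ✓
  (1,5): δ = 116.39°  ·
  (2,3): δ = 96.12°  ·
  (2,4): δ = 33.83°  ✓
  (2,5): δ = 55.35°  ·
  (3,4): δ = 117.71°  ·
  (3,5): δ = 28.53°  ✓
  (4,5): δ = 90.82°  ·
antipodal pairs: 5

count = 5; pairs: (0,3), (1,3), (1,4), (2,4), (3,5)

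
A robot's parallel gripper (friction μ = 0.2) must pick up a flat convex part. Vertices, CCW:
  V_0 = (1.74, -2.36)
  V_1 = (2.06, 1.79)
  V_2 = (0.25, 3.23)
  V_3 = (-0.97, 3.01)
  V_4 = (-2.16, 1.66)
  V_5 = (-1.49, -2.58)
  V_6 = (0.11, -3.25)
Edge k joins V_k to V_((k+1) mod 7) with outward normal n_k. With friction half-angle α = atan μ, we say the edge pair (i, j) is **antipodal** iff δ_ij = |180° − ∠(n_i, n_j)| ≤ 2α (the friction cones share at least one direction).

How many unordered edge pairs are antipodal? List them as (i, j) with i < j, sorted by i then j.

α = atan 0.2 = 11.31°;  2α = 22.62°
n_0 = (+0.9970, -0.0769)
n_1 = (+0.6226, +0.7826)
n_2 = (-0.1775, +0.9841)
n_3 = (-0.7502, +0.6613)
n_4 = (-0.9877, -0.1561)
n_5 = (-0.3863, -0.9224)
n_6 = (+0.4792, -0.8777)
  (0,1): δ = 124.10°  ·
  (0,2): δ = 75.37°  ·
  (0,3): δ = 36.99°  ·
  (0,4): δ = 13.39°  ✓
  (0,5): δ = 71.69°  ·
  (0,6): δ = 123.04°  ·
  (1,2): δ = 131.27°  ·
  (1,3): δ = 92.89°  ·
  (1,4): δ = 42.52°  ·
  (1,5): δ = 15.78°  ✓
  (1,6): δ = 67.14°  ·
  (2,3): δ = 141.62°  ·
  (2,4): δ = 91.24°  ·
  (2,5): δ = 32.94°  ·
  (2,6): δ = 18.41°  ✓
  (3,4): δ = 129.62°  ·
  (3,5): δ = 71.33°  ·
  (3,6): δ = 19.97°  ✓
  (4,5): δ = 121.70°  ·
  (4,6): δ = 70.34°  ·
  (5,6): δ = 128.64°  ·
antipodal pairs: 4

count = 4; pairs: (0,4), (1,5), (2,6), (3,6)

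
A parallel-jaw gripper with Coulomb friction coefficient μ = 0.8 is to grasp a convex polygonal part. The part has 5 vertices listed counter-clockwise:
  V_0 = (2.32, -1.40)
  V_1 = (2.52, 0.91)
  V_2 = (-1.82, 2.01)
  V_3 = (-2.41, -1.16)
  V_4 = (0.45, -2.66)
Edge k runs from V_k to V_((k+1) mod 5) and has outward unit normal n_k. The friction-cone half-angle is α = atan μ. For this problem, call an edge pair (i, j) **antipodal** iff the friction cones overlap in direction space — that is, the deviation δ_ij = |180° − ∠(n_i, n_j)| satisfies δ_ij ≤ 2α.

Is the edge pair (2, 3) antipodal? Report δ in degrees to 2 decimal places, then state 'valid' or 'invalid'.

α = atan 0.8 = 38.66°;  2α = 77.32°
edge 2: e_2 = (-0.59, -3.17);  n_2 = (-0.9831, +0.1830)
edge 3: e_3 = (+2.86, -1.50);  n_3 = (-0.4645, -0.8856)
∠(n_2, n_3) = 72.87°
δ = |180° − 72.87°| = 107.13°
107.13° > 2α = 77.32°  →  invalid

δ = 107.13°, invalid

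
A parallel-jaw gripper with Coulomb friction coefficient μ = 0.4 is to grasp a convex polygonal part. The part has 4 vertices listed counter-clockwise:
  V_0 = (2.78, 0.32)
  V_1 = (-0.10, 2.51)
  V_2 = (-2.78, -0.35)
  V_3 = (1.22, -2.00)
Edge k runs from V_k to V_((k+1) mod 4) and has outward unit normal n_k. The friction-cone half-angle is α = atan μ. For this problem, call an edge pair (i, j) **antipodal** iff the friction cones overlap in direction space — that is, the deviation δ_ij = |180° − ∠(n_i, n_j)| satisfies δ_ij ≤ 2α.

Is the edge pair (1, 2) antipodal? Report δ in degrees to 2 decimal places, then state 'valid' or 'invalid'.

α = atan 0.4 = 21.80°;  2α = 43.60°
edge 1: e_1 = (-2.68, -2.86);  n_1 = (-0.7297, +0.6838)
edge 2: e_2 = (+4.00, -1.65);  n_2 = (-0.3813, -0.9244)
∠(n_1, n_2) = 110.72°
δ = |180° − 110.72°| = 69.28°
69.28° > 2α = 43.60°  →  invalid

δ = 69.28°, invalid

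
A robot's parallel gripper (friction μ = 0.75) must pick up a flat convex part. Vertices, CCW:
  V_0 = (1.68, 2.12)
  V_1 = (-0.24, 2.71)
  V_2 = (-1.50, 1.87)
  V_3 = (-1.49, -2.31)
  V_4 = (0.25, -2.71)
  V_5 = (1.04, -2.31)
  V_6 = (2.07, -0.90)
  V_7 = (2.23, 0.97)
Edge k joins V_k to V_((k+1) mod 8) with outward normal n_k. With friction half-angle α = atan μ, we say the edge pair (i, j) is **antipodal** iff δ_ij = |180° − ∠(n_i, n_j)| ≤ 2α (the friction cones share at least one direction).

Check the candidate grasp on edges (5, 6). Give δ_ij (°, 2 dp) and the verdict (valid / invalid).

α = atan 0.75 = 36.87°;  2α = 73.74°
edge 5: e_5 = (+1.03, +1.41);  n_5 = (+0.8075, -0.5899)
edge 6: e_6 = (+0.16, +1.87);  n_6 = (+0.9964, -0.0853)
∠(n_5, n_6) = 31.26°
δ = |180° − 31.26°| = 148.74°
148.74° > 2α = 73.74°  →  invalid

δ = 148.74°, invalid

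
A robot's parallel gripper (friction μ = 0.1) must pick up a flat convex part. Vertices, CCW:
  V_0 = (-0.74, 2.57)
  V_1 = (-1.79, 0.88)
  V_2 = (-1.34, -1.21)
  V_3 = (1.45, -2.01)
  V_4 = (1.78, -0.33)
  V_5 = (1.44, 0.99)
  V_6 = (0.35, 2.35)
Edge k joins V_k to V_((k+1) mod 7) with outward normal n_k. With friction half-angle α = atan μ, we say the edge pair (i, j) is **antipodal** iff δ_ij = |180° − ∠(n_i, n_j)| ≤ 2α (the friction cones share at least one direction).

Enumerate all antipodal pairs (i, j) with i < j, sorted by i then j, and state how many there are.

count = 2; pairs: (1,4), (2,6)

α = atan 0.1 = 5.71°;  2α = 11.42°
n_0 = (-0.8494, +0.5277)
n_1 = (-0.9776, -0.2105)
n_2 = (-0.2756, -0.9613)
n_3 = (+0.9812, -0.1927)
n_4 = (+0.9684, +0.2494)
n_5 = (+0.7803, +0.6254)
n_6 = (+0.1978, +0.9802)
  (0,1): δ = 136.00°  ·
  (0,2): δ = 74.15°  ·
  (0,3): δ = 20.74°  ·
  (0,4): δ = 46.30°  ·
  (0,5): δ = 70.56°  ·
  (0,6): δ = 110.44°  ·
  (1,2): δ = 118.15°  ·
  (1,3): δ = 23.26°  ·
  (1,4): δ = 2.29°  ✓
  (1,5): δ = 26.56°  ·
  (1,6): δ = 66.44°  ·
  (2,3): δ = 85.11°  ·
  (2,4): δ = 59.56°  ·
  (2,5): δ = 35.29°  ·
  (2,6): δ = 4.59°  ✓
  (3,4): δ = 154.44°  ·
  (3,5): δ = 130.18°  ·
  (3,6): δ = 90.30°  ·
  (4,5): δ = 155.73°  ·
  (4,6): δ = 115.86°  ·
  (5,6): δ = 140.12°  ·
antipodal pairs: 2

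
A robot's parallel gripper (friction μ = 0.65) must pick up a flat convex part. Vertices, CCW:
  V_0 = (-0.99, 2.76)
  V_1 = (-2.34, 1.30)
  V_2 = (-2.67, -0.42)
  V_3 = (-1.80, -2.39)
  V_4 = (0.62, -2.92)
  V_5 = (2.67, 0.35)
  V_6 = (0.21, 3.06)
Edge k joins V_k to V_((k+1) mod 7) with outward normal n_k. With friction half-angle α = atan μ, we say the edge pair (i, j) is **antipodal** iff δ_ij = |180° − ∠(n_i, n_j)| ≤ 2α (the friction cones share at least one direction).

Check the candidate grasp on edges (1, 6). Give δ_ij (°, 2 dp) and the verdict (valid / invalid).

δ = 114.90°, invalid

α = atan 0.65 = 33.02°;  2α = 66.05°
edge 1: e_1 = (-0.33, -1.72);  n_1 = (-0.9821, +0.1884)
edge 6: e_6 = (-1.20, -0.30);  n_6 = (-0.2425, +0.9701)
∠(n_1, n_6) = 65.10°
δ = |180° − 65.10°| = 114.90°
114.90° > 2α = 66.05°  →  invalid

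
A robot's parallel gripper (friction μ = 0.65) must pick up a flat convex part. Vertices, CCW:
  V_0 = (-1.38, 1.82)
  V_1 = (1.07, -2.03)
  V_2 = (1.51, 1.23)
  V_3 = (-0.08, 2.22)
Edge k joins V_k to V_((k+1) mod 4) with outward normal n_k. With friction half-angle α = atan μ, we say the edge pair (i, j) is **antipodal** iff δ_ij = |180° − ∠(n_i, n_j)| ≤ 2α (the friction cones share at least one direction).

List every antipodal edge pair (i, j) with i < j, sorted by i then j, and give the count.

α = atan 0.65 = 33.02°;  2α = 66.05°
n_0 = (-0.8437, -0.5369)
n_1 = (+0.9910, -0.1338)
n_2 = (+0.5286, +0.8489)
n_3 = (-0.2941, +0.9558)
  (0,1): δ = 40.16°  ✓
  (0,2): δ = 25.62°  ✓
  (0,3): δ = 74.63°  ·
  (1,2): δ = 114.22°  ·
  (1,3): δ = 65.21°  ✓
  (2,3): δ = 130.99°  ·
antipodal pairs: 3

count = 3; pairs: (0,1), (0,2), (1,3)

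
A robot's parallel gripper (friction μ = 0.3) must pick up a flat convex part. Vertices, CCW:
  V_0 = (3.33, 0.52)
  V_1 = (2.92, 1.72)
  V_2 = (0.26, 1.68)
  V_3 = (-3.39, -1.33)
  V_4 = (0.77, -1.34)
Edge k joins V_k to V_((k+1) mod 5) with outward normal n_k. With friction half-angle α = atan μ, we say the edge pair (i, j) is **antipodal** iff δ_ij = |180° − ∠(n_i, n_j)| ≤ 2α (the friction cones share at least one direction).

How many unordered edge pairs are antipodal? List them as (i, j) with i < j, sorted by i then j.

α = atan 0.3 = 16.70°;  2α = 33.40°
n_0 = (+0.9463, +0.3233)
n_1 = (-0.0150, +0.9999)
n_2 = (-0.6362, +0.7715)
n_3 = (-0.0024, -1.0000)
n_4 = (+0.5878, -0.8090)
  (0,1): δ = 108.00°  ·
  (0,2): δ = 69.35°  ·
  (0,3): δ = 71.00°  ·
  (0,4): δ = 107.14°  ·
  (1,2): δ = 141.35°  ·
  (1,3): δ = 1.00°  ✓
  (1,4): δ = 35.14°  ·
  (2,3): δ = 39.65°  ·
  (2,4): δ = 3.51°  ✓
  (3,4): δ = 143.86°  ·
antipodal pairs: 2

count = 2; pairs: (1,3), (2,4)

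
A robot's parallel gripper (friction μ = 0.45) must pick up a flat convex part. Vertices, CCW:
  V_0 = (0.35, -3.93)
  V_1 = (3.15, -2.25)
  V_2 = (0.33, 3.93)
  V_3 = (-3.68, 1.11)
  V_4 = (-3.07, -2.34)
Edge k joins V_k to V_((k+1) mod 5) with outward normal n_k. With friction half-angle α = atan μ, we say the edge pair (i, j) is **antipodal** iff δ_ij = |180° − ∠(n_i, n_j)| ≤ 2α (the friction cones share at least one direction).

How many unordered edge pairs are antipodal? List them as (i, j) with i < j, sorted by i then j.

count = 3; pairs: (0,2), (1,3), (1,4)

α = atan 0.45 = 24.23°;  2α = 48.46°
n_0 = (+0.5145, -0.8575)
n_1 = (+0.9098, +0.4151)
n_2 = (-0.5752, +0.8180)
n_3 = (-0.9847, -0.1741)
n_4 = (-0.4216, -0.9068)
  (0,1): δ = 96.44°  ·
  (0,2): δ = 4.15°  ✓
  (0,3): δ = 69.06°  ·
  (0,4): δ = 124.10°  ·
  (1,2): δ = 79.41°  ·
  (1,3): δ = 14.50°  ✓
  (1,4): δ = 40.54°  ✓
  (2,3): δ = 115.09°  ·
  (2,4): δ = 60.05°  ·
  (3,4): δ = 124.96°  ·
antipodal pairs: 3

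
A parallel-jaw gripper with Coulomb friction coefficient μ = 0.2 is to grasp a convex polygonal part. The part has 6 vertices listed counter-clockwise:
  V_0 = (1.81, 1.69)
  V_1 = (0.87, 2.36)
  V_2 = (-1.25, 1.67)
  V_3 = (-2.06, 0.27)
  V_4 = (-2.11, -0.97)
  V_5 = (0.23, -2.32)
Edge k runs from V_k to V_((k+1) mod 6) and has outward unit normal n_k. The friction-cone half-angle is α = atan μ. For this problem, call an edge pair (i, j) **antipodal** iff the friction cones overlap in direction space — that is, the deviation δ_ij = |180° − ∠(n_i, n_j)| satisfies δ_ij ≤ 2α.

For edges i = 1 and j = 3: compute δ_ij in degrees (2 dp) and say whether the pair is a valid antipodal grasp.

δ = 110.34°, invalid

α = atan 0.2 = 11.31°;  2α = 22.62°
edge 1: e_1 = (-2.12, -0.69);  n_1 = (-0.3095, +0.9509)
edge 3: e_3 = (-0.05, -1.24);  n_3 = (-0.9992, +0.0403)
∠(n_1, n_3) = 69.66°
δ = |180° − 69.66°| = 110.34°
110.34° > 2α = 22.62°  →  invalid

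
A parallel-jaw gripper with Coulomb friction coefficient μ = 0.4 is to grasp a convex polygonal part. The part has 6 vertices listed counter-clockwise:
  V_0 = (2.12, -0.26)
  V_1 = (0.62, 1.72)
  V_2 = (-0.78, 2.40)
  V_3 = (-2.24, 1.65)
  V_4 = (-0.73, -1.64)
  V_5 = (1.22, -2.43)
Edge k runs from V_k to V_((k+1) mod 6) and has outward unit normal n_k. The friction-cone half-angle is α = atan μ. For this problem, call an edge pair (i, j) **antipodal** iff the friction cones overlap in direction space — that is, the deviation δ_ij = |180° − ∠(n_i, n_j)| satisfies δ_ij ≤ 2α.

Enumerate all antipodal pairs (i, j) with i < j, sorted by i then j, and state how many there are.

count = 5; pairs: (0,3), (0,4), (1,3), (1,4), (2,5)

α = atan 0.4 = 21.80°;  2α = 43.60°
n_0 = (+0.7971, +0.6039)
n_1 = (+0.4369, +0.8995)
n_2 = (-0.4569, +0.8895)
n_3 = (-0.9088, -0.4171)
n_4 = (-0.3755, -0.9268)
n_5 = (+0.9237, -0.3831)
  (0,1): δ = 153.05°  ·
  (0,2): δ = 99.96°  ·
  (0,3): δ = 12.49°  ✓
  (0,4): δ = 30.80°  ✓
  (0,5): δ = 120.33°  ·
  (1,2): δ = 126.90°  ·
  (1,3): δ = 39.44°  ✓
  (1,4): δ = 3.85°  ✓
  (1,5): δ = 93.38°  ·
  (2,3): δ = 92.54°  ·
  (2,4): δ = 49.24°  ·
  (2,5): δ = 40.28°  ✓
  (3,4): δ = 136.71°  ·
  (3,5): δ = 47.18°  ·
  (4,5): δ = 90.47°  ·
antipodal pairs: 5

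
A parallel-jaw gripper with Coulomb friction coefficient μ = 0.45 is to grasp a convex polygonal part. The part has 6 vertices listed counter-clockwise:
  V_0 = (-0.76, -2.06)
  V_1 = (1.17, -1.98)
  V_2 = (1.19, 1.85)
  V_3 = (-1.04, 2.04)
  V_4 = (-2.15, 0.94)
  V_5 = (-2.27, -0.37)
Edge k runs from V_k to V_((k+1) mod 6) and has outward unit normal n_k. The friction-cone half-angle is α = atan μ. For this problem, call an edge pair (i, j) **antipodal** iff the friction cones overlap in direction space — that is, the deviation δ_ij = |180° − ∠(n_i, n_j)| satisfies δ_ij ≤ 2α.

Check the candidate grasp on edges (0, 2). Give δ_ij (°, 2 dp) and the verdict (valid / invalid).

α = atan 0.45 = 24.23°;  2α = 48.46°
edge 0: e_0 = (+1.93, +0.08);  n_0 = (+0.0414, -0.9991)
edge 2: e_2 = (-2.23, +0.19);  n_2 = (+0.0849, +0.9964)
∠(n_0, n_2) = 172.76°
δ = |180° − 172.76°| = 7.24°
7.24° ≤ 2α = 48.46°  →  valid

δ = 7.24°, valid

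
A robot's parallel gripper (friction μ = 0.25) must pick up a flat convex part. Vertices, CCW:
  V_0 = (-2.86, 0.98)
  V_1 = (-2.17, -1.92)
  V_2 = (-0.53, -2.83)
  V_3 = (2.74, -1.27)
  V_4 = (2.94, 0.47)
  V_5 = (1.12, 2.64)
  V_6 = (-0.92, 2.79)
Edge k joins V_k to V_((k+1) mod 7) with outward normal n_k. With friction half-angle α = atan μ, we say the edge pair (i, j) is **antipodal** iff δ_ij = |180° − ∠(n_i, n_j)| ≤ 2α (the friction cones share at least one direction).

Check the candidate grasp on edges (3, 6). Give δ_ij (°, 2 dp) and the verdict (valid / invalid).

δ = 40.43°, invalid

α = atan 0.25 = 14.04°;  2α = 28.07°
edge 3: e_3 = (+0.20, +1.74);  n_3 = (+0.9935, -0.1142)
edge 6: e_6 = (-1.94, -1.81);  n_6 = (-0.6822, +0.7312)
∠(n_3, n_6) = 139.57°
δ = |180° − 139.57°| = 40.43°
40.43° > 2α = 28.07°  →  invalid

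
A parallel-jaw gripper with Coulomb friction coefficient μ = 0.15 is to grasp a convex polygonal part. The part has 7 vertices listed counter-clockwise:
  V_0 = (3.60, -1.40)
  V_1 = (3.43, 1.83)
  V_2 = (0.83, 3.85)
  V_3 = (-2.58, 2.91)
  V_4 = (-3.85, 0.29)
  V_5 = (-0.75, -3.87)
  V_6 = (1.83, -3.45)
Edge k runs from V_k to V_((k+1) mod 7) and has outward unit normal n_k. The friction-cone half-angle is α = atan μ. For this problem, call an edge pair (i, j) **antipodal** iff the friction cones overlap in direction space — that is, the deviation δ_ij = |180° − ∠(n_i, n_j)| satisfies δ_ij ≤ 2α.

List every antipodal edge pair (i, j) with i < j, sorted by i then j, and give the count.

count = 3; pairs: (1,4), (2,5), (3,6)

α = atan 0.15 = 8.53°;  2α = 17.06°
n_0 = (+0.9986, +0.0526)
n_1 = (+0.6135, +0.7897)
n_2 = (-0.2657, +0.9640)
n_3 = (-0.8999, +0.4362)
n_4 = (-0.8018, -0.5975)
n_5 = (+0.1607, -0.9870)
n_6 = (+0.7569, -0.6535)
  (0,1): δ = 130.86°  ·
  (0,2): δ = 77.60°  ·
  (0,3): δ = 28.87°  ·
  (0,4): δ = 33.68°  ·
  (0,5): δ = 96.23°  ·
  (0,6): δ = 136.18°  ·
  (1,2): δ = 126.74°  ·
  (1,3): δ = 78.02°  ·
  (1,4): δ = 15.46°  ✓
  (1,5): δ = 47.09°  ·
  (1,6): δ = 87.04°  ·
  (2,3): δ = 131.27°  ·
  (2,4): δ = 68.72°  ·
  (2,5): δ = 6.17°  ✓
  (2,6): δ = 33.78°  ·
  (3,4): δ = 117.45°  ·
  (3,5): δ = 54.89°  ·
  (3,6): δ = 14.95°  ✓
  (4,5): δ = 117.45°  ·
  (4,6): δ = 77.50°  ·
  (5,6): δ = 140.05°  ·
antipodal pairs: 3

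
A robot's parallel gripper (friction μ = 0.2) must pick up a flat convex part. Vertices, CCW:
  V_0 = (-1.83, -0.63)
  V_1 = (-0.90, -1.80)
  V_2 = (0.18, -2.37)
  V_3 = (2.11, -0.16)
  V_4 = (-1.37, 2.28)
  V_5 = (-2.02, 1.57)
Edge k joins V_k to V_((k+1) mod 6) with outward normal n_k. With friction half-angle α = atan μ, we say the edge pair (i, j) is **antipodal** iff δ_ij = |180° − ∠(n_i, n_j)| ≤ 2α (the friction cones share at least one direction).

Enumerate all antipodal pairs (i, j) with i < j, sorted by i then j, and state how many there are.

α = atan 0.2 = 11.31°;  2α = 22.62°
n_0 = (-0.7828, -0.6222)
n_1 = (-0.4668, -0.8844)
n_2 = (+0.7532, -0.6578)
n_3 = (+0.5741, +0.8188)
n_4 = (-0.7376, +0.6753)
n_5 = (-0.9963, -0.0860)
  (0,1): δ = 156.30°  ·
  (0,2): δ = 79.61°  ·
  (0,3): δ = 16.48°  ✓
  (0,4): δ = 99.05°  ·
  (0,5): δ = 146.46°  ·
  (1,2): δ = 103.31°  ·
  (1,3): δ = 7.21°  ✓
  (1,4): δ = 75.35°  ·
  (1,5): δ = 122.76°  ·
  (2,3): δ = 83.91°  ·
  (2,4): δ = 1.34°  ✓
  (2,5): δ = 46.07°  ·
  (3,4): δ = 97.44°  ·
  (3,5): δ = 50.03°  ·
  (4,5): δ = 132.59°  ·
antipodal pairs: 3

count = 3; pairs: (0,3), (1,3), (2,4)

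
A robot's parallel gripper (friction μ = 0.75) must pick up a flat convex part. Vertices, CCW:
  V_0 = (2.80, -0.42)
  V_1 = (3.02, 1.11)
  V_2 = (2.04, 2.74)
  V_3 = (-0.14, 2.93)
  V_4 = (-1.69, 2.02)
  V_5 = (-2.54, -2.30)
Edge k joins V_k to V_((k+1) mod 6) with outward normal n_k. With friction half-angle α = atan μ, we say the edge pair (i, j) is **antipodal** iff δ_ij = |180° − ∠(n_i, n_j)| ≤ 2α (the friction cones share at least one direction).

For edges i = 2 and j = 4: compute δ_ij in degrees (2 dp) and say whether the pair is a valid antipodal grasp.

δ = 96.15°, invalid

α = atan 0.75 = 36.87°;  2α = 73.74°
edge 2: e_2 = (-2.18, +0.19);  n_2 = (+0.0868, +0.9962)
edge 4: e_4 = (-0.85, -4.32);  n_4 = (-0.9812, +0.1931)
∠(n_2, n_4) = 83.85°
δ = |180° − 83.85°| = 96.15°
96.15° > 2α = 73.74°  →  invalid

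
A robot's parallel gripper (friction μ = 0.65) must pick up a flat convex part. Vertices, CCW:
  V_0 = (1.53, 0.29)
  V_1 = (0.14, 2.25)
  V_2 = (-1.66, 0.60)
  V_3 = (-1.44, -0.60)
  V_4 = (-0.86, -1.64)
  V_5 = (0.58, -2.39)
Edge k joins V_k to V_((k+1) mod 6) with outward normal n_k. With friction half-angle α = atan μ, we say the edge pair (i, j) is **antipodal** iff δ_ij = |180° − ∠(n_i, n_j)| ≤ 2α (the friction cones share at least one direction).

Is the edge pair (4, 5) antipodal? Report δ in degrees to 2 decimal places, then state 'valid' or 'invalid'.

α = atan 0.65 = 33.02°;  2α = 66.05°
edge 4: e_4 = (+1.44, -0.75);  n_4 = (-0.4619, -0.8869)
edge 5: e_5 = (+0.95, +2.68);  n_5 = (+0.9425, -0.3341)
∠(n_4, n_5) = 97.99°
δ = |180° − 97.99°| = 82.01°
82.01° > 2α = 66.05°  →  invalid

δ = 82.01°, invalid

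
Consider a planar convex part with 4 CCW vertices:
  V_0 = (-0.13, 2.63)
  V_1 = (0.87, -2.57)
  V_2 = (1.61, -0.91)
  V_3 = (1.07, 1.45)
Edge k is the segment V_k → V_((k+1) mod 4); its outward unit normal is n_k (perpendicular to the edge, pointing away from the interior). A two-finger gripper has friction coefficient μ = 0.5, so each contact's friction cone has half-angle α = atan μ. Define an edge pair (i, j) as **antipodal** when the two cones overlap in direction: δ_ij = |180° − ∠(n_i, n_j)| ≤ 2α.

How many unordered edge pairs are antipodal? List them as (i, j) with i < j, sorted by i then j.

α = atan 0.5 = 26.57°;  2α = 53.13°
n_0 = (-0.9820, -0.1888)
n_1 = (+0.9134, -0.4072)
n_2 = (+0.9748, +0.2230)
n_3 = (+0.7011, +0.7130)
  (0,1): δ = 34.91°  ✓
  (0,2): δ = 2.00°  ✓
  (0,3): δ = 34.60°  ✓
  (1,2): δ = 143.09°  ·
  (1,3): δ = 110.49°  ·
  (2,3): δ = 147.41°  ·
antipodal pairs: 3

count = 3; pairs: (0,1), (0,2), (0,3)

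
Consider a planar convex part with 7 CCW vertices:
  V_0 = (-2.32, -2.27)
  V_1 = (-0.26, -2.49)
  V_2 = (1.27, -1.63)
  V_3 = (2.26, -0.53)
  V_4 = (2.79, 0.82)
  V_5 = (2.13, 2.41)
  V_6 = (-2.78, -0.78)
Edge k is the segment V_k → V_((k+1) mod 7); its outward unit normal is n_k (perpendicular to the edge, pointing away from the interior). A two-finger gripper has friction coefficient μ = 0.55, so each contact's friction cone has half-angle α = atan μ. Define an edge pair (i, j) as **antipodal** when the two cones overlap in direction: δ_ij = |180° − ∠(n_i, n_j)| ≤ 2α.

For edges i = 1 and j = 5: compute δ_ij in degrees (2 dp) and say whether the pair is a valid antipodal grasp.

α = atan 0.55 = 28.81°;  2α = 57.62°
edge 1: e_1 = (+1.53, +0.86);  n_1 = (+0.4900, -0.8717)
edge 5: e_5 = (-4.91, -3.19);  n_5 = (-0.5448, +0.8386)
∠(n_1, n_5) = 176.33°
δ = |180° − 176.33°| = 3.67°
3.67° ≤ 2α = 57.62°  →  valid

δ = 3.67°, valid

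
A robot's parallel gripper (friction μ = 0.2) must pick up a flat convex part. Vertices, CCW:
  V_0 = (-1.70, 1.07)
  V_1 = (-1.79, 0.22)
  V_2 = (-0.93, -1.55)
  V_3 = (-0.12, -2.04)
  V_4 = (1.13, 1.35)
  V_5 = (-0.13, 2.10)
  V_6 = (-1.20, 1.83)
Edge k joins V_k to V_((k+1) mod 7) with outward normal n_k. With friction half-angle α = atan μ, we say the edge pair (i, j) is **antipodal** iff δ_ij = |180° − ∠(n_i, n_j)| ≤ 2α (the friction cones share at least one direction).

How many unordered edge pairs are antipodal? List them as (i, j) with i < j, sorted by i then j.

count = 3; pairs: (0,3), (2,4), (3,6)

α = atan 0.2 = 11.31°;  2α = 22.62°
n_0 = (-0.9944, +0.1053)
n_1 = (-0.8995, -0.4370)
n_2 = (-0.5176, -0.8556)
n_3 = (+0.9382, -0.3460)
n_4 = (+0.5115, +0.8593)
n_5 = (-0.2447, +0.9696)
n_6 = (-0.8354, +0.5496)
  (0,1): δ = 148.04°  ·
  (0,2): δ = 115.13°  ·
  (0,3): δ = 14.20°  ✓
  (0,4): δ = 65.28°  ·
  (0,5): δ = 110.21°  ·
  (0,6): δ = 152.70°  ·
  (1,2): δ = 147.09°  ·
  (1,3): δ = 46.15°  ·
  (1,4): δ = 33.32°  ·
  (1,5): δ = 78.25°  ·
  (1,6): δ = 120.75°  ·
  (2,3): δ = 79.07°  ·
  (2,4): δ = 0.41°  ✓
  (2,5): δ = 45.33°  ·
  (2,6): δ = 87.83°  ·
  (3,4): δ = 100.52°  ·
  (3,5): δ = 55.60°  ·
  (3,6): δ = 13.10°  ✓
  (4,5): δ = 135.08°  ·
  (4,6): δ = 92.58°  ·
  (5,6): δ = 137.50°  ·
antipodal pairs: 3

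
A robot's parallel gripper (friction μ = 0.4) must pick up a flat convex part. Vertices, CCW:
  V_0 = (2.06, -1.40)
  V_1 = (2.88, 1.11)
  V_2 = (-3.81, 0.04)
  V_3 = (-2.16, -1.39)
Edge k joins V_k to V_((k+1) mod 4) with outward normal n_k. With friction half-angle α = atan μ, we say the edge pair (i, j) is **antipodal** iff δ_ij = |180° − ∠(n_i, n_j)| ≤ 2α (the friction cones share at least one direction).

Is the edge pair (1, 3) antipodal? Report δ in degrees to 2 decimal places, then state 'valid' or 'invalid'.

α = atan 0.4 = 21.80°;  2α = 43.60°
edge 1: e_1 = (-6.69, -1.07);  n_1 = (-0.1579, +0.9874)
edge 3: e_3 = (+4.22, -0.01);  n_3 = (-0.0024, -1.0000)
∠(n_1, n_3) = 170.78°
δ = |180° − 170.78°| = 9.22°
9.22° ≤ 2α = 43.60°  →  valid

δ = 9.22°, valid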